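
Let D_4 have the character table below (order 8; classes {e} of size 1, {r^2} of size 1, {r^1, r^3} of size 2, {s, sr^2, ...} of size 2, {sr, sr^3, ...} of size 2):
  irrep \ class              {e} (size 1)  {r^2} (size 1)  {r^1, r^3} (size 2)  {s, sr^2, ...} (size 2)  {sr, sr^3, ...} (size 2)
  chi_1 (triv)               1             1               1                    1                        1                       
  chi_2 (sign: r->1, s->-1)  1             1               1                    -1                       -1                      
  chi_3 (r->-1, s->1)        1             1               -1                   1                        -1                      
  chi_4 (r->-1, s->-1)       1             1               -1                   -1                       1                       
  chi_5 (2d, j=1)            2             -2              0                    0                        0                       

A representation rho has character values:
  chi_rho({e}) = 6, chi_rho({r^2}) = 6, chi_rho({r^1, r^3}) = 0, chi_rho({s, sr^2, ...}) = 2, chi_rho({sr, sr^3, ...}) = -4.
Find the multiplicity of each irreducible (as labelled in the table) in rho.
Multiplicities: chi_1: 1, chi_2: 2, chi_3: 3, chi_4: 0, chi_5: 0.

Argument: Use <chi_rho, chi> = (1/|G|) sum_C |C| * chi_rho(C) * conj(chi(C)) with |G| = 8 for each irreducible chi in the table:
  <chi_rho, chi_1> = (1/8)[1*(6)*conj(1) + 1*(6)*conj(1) + 2*(0)*conj(1) + 2*(2)*conj(1) + 2*(-4)*conj(1)]
      = (1/8)[(6) + (6) + (0) + (4) + (-8)] = 8/8 = 1
  <chi_rho, chi_2> = (1/8)[1*(6)*conj(1) + 1*(6)*conj(1) + 2*(0)*conj(1) + 2*(2)*conj(-1) + 2*(-4)*conj(-1)]
      = (1/8)[(6) + (6) + (0) + (-4) + (8)] = 16/8 = 2
  <chi_rho, chi_3> = (1/8)[1*(6)*conj(1) + 1*(6)*conj(1) + 2*(0)*conj(-1) + 2*(2)*conj(1) + 2*(-4)*conj(-1)]
      = (1/8)[(6) + (6) + (0) + (4) + (8)] = 24/8 = 3
  <chi_rho, chi_4> = (1/8)[1*(6)*conj(1) + 1*(6)*conj(1) + 2*(0)*conj(-1) + 2*(2)*conj(-1) + 2*(-4)*conj(1)]
      = (1/8)[(6) + (6) + (0) + (-4) + (-8)] = 0/8 = 0
  <chi_rho, chi_5> = (1/8)[1*(6)*conj(2) + 1*(6)*conj(-2) + 2*(0)*conj(0) + 2*(2)*conj(0) + 2*(-4)*conj(0)]
      = (1/8)[(12) + (-12) + (0) + (0) + (0)] = 0/8 = 0
Dimension check: dim(rho) = sum (mult * dim) = 1*1 + 2*1 + 3*1 + 0*1 + 0*2 = 6 = chi_rho(e) = 6.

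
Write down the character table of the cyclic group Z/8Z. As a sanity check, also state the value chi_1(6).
Character table of Z/8Z (irreps indexed chi_0,...,chi_7 with chi_k(m) = zeta_8^(k*m), zeta_8 = exp(2*pi*i/8)):
  irrep \ class  {0} (size 1)  {1} (size 1)    {2} (size 1)  {3} (size 1)    {4} (size 1)  {5} (size 1)    {6} (size 1)  {7} (size 1)  
  chi_0          1             1               1             1               1             1               1             1             
  chi_1          1             exp(I*pi/4)     I             exp(3*I*pi/4)   -1            exp(-3*I*pi/4)  -I            exp(-I*pi/4)  
  chi_2          1             I               -1            -I              1             I               -1            -I            
  chi_3          1             exp(3*I*pi/4)   -I            exp(I*pi/4)     -1            exp(-I*pi/4)    I             exp(-3*I*pi/4)
  chi_4          1             -1              1             -1              1             -1              1             -1            
  chi_5          1             exp(-3*I*pi/4)  I             exp(-I*pi/4)    -1            exp(I*pi/4)     -I            exp(3*I*pi/4) 
  chi_6          1             -I              -1            I               1             -I              -1            I             
  chi_7          1             exp(-I*pi/4)    -I            exp(-3*I*pi/4)  -1            exp(3*I*pi/4)   I             exp(I*pi/4)   

Spot check: chi_1(6) = zeta_8^(1*6) = zeta_8^6 = -I.

Explanation: Z/8Z is abelian, so all 8 irreducible complex representations are 1-dimensional. They are given by chi_k(m) = zeta_8^(k*m) for k = 0,...,7. Row orthogonality: sum_m chi_k(m) conj(chi_l(m)) = 8 * [k = l].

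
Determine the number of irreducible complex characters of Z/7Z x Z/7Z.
49

Working: The number of irreducible complex representations of a finite group equals its number of conjugacy classes. Z/7Z x Z/7Z is abelian of order 49, so every element is its own conjugacy class: 49 classes, so Z/7Z x Z/7Z (order 49) has exactly 49 irreducible complex representations.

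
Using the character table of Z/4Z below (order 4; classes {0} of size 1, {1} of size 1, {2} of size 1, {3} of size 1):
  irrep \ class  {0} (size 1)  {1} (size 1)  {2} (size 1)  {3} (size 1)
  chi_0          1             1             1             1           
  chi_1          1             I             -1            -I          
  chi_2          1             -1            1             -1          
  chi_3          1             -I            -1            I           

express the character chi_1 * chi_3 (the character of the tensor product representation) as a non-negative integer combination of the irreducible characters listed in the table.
chi_1 tensor chi_3 = chi_0 (all other irreducibles have multiplicity 0).

Details: The character of a tensor product is the pointwise product (chi_1 * chi_3)(C) = chi_1(C) * chi_3(C):
  {0}: (1)*(1), {1}: (I)*(-I), {2}: (-1)*(-1), {3}: (-I)*(I)
so (chi_1 * chi_3) takes values
  {0} -> 1, {1} -> 1, {2} -> 1, {3} -> 1.
Now take the inner product of this character with each irreducible chi from the table, <chi_1*chi_3, chi> = (1/4) sum_C |C| (chi_1*chi_3)(C) conj(chi(C)):
  <chi_1*chi_3, chi_0> = (1/4)[1*(1)*conj(1) + 1*(1)*conj(1) + 1*(1)*conj(1) + 1*(1)*conj(1)]
      = (1/4)[(1) + (1) + (1) + (1)] = 4/4 = 1
  <chi_1*chi_3, chi_1> = (1/4)[1*(1)*conj(1) + 1*(1)*conj(I) + 1*(1)*conj(-1) + 1*(1)*conj(-I)]
      = (1/4)[(1) + (-I) + (-1) + (I)] = 0/4 = 0
  <chi_1*chi_3, chi_2> = (1/4)[1*(1)*conj(1) + 1*(1)*conj(-1) + 1*(1)*conj(1) + 1*(1)*conj(-1)]
      = (1/4)[(1) + (-1) + (1) + (-1)] = 0/4 = 0
  <chi_1*chi_3, chi_3> = (1/4)[1*(1)*conj(1) + 1*(1)*conj(-I) + 1*(1)*conj(-1) + 1*(1)*conj(I)]
      = (1/4)[(1) + (I) + (-1) + (-I)] = 0/4 = 0
(Exp terms are combined using exp(i*s)*conj(exp(i*t)) = exp(i*(s-t)), and sums of them are collapsed using the identity that for every m > 1 the m distinct m-th roots of unity sum to 0, e.g. 1 + exp(2*I*pi/3) + exp(-2*I*pi/3) = 0.)
Hence the multiplicities are chi_0: 1. Dimension check: dim(chi_1)*dim(chi_3) = 1*1 = 1 and sum (mult * dim) = 1*1 = 1.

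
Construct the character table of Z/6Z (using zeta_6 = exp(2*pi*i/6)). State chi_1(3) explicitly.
Character table of Z/6Z (irreps indexed chi_0,...,chi_5 with chi_k(m) = zeta_6^(k*m), zeta_6 = exp(2*pi*i/6)):
  irrep \ class  {0} (size 1)  {1} (size 1)    {2} (size 1)    {3} (size 1)  {4} (size 1)    {5} (size 1)  
  chi_0          1             1               1               1             1               1             
  chi_1          1             exp(I*pi/3)     exp(2*I*pi/3)   -1            exp(-2*I*pi/3)  exp(-I*pi/3)  
  chi_2          1             exp(2*I*pi/3)   exp(-2*I*pi/3)  1             exp(2*I*pi/3)   exp(-2*I*pi/3)
  chi_3          1             -1              1               -1            1               -1            
  chi_4          1             exp(-2*I*pi/3)  exp(2*I*pi/3)   1             exp(-2*I*pi/3)  exp(2*I*pi/3) 
  chi_5          1             exp(-I*pi/3)    exp(-2*I*pi/3)  -1            exp(2*I*pi/3)   exp(I*pi/3)   

Spot check: chi_1(3) = zeta_6^(1*3) = zeta_6^3 = -1.

Proof sketch: Z/6Z is abelian, so all 6 irreducible complex representations are 1-dimensional. They are given by chi_k(m) = zeta_6^(k*m) for k = 0,...,5. Row orthogonality: sum_m chi_k(m) conj(chi_l(m)) = 6 * [k = l].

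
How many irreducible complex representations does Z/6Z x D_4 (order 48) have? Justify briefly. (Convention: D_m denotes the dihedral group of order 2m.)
30

Working: The number of irreducible complex representations of a finite group equals its number of conjugacy classes. For a direct product, #classes(G x H) = #classes(G) * #classes(H). Z/6Z has 6 classes (abelian), D_4 has 5 classes, so 6 * 5 = 30, so Z/6Z x D_4 (order 48) has exactly 30 irreducible complex representations.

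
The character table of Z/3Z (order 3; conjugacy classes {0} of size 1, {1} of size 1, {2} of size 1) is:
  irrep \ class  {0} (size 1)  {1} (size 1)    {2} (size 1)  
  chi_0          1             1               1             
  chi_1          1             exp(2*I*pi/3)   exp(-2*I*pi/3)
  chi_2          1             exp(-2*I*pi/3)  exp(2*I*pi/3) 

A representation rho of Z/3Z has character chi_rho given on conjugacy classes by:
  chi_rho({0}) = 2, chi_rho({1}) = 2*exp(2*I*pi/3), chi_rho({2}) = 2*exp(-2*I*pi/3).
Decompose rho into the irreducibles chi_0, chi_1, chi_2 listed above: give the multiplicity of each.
Multiplicities: chi_0: 0, chi_1: 2, chi_2: 0.

Proof sketch: Use <chi_rho, chi> = (1/|G|) sum_C |C| * chi_rho(C) * conj(chi(C)) with |G| = 3 for each irreducible chi in the table:
  <chi_rho, chi_0> = (1/3)[1*(2)*conj(1) + 1*(2*exp(2*I*pi/3))*conj(1) + 1*(2*exp(-2*I*pi/3))*conj(1)]
      = (1/3)[(2) + (2*exp(2*I*pi/3)) + (2*exp(-2*I*pi/3))] = 0/3 = 0
  <chi_rho, chi_1> = (1/3)[1*(2)*conj(1) + 1*(2*exp(2*I*pi/3))*conj(exp(2*I*pi/3)) + 1*(2*exp(-2*I*pi/3))*conj(exp(-2*I*pi/3))]
      = (1/3)[(2) + (2) + (2)] = 6/3 = 2
  <chi_rho, chi_2> = (1/3)[1*(2)*conj(1) + 1*(2*exp(2*I*pi/3))*conj(exp(-2*I*pi/3)) + 1*(2*exp(-2*I*pi/3))*conj(exp(2*I*pi/3))]
      = (1/3)[(2) + (2*exp(-2*I*pi/3)) + (2*exp(2*I*pi/3))] = 0/3 = 0
(Exp terms are combined using exp(i*s)*conj(exp(i*t)) = exp(i*(s-t)), and sums of them are collapsed using the identity that for every m > 1 the m distinct m-th roots of unity sum to 0, e.g. 1 + exp(2*I*pi/3) + exp(-2*I*pi/3) = 0.)
Dimension check: dim(rho) = sum (mult * dim) = 0*1 + 2*1 + 0*1 = 2 = chi_rho(e) = 2.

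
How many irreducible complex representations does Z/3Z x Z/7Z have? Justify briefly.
21

Details: The number of irreducible complex representations of a finite group equals its number of conjugacy classes. Z/3Z x Z/7Z is abelian of order 21, so every element is its own conjugacy class: 21 classes, so Z/3Z x Z/7Z (order 21) has exactly 21 irreducible complex representations.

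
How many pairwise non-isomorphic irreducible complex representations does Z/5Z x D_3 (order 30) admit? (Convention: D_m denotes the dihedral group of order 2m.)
15

Details: The number of irreducible complex representations of a finite group equals its number of conjugacy classes. For a direct product, #classes(G x H) = #classes(G) * #classes(H). Z/5Z has 5 classes (abelian), D_3 has 3 classes, so 5 * 3 = 15, so Z/5Z x D_3 (order 30) has exactly 15 irreducible complex representations.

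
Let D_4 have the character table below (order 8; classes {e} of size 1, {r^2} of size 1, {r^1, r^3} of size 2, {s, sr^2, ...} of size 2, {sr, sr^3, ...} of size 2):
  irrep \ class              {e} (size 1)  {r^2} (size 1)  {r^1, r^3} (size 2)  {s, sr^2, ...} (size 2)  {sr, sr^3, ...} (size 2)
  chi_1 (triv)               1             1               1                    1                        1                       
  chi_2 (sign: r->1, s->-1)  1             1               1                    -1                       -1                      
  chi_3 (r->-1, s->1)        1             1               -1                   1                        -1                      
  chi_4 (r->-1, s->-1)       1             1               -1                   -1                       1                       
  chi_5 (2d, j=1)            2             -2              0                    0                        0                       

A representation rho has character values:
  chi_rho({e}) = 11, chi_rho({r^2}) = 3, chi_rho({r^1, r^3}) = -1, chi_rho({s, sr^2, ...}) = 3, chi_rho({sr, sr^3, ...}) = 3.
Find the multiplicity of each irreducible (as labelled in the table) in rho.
Multiplicities: chi_1: 3, chi_2: 0, chi_3: 2, chi_4: 2, chi_5: 2.

Working: Use <chi_rho, chi> = (1/|G|) sum_C |C| * chi_rho(C) * conj(chi(C)) with |G| = 8 for each irreducible chi in the table:
  <chi_rho, chi_1> = (1/8)[1*(11)*conj(1) + 1*(3)*conj(1) + 2*(-1)*conj(1) + 2*(3)*conj(1) + 2*(3)*conj(1)]
      = (1/8)[(11) + (3) + (-2) + (6) + (6)] = 24/8 = 3
  <chi_rho, chi_2> = (1/8)[1*(11)*conj(1) + 1*(3)*conj(1) + 2*(-1)*conj(1) + 2*(3)*conj(-1) + 2*(3)*conj(-1)]
      = (1/8)[(11) + (3) + (-2) + (-6) + (-6)] = 0/8 = 0
  <chi_rho, chi_3> = (1/8)[1*(11)*conj(1) + 1*(3)*conj(1) + 2*(-1)*conj(-1) + 2*(3)*conj(1) + 2*(3)*conj(-1)]
      = (1/8)[(11) + (3) + (2) + (6) + (-6)] = 16/8 = 2
  <chi_rho, chi_4> = (1/8)[1*(11)*conj(1) + 1*(3)*conj(1) + 2*(-1)*conj(-1) + 2*(3)*conj(-1) + 2*(3)*conj(1)]
      = (1/8)[(11) + (3) + (2) + (-6) + (6)] = 16/8 = 2
  <chi_rho, chi_5> = (1/8)[1*(11)*conj(2) + 1*(3)*conj(-2) + 2*(-1)*conj(0) + 2*(3)*conj(0) + 2*(3)*conj(0)]
      = (1/8)[(22) + (-6) + (0) + (0) + (0)] = 16/8 = 2
Dimension check: dim(rho) = sum (mult * dim) = 3*1 + 0*1 + 2*1 + 2*1 + 2*2 = 11 = chi_rho(e) = 11.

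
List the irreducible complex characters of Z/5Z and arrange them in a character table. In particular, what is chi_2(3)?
Character table of Z/5Z (irreps indexed chi_0,...,chi_4 with chi_k(m) = zeta_5^(k*m), zeta_5 = exp(2*pi*i/5)):
  irrep \ class  {0} (size 1)  {1} (size 1)    {2} (size 1)    {3} (size 1)    {4} (size 1)  
  chi_0          1             1               1               1               1             
  chi_1          1             exp(2*I*pi/5)   exp(4*I*pi/5)   exp(-4*I*pi/5)  exp(-2*I*pi/5)
  chi_2          1             exp(4*I*pi/5)   exp(-2*I*pi/5)  exp(2*I*pi/5)   exp(-4*I*pi/5)
  chi_3          1             exp(-4*I*pi/5)  exp(2*I*pi/5)   exp(-2*I*pi/5)  exp(4*I*pi/5) 
  chi_4          1             exp(-2*I*pi/5)  exp(-4*I*pi/5)  exp(4*I*pi/5)   exp(2*I*pi/5) 

Spot check: chi_2(3) = zeta_5^(2*3) = zeta_5^6 = exp(2*I*pi/5).

Solution. Z/5Z is abelian, so all 5 irreducible complex representations are 1-dimensional. They are given by chi_k(m) = zeta_5^(k*m) for k = 0,...,4. Row orthogonality: sum_m chi_k(m) conj(chi_l(m)) = 5 * [k = l].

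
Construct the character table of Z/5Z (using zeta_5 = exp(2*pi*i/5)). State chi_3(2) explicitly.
Character table of Z/5Z (irreps indexed chi_0,...,chi_4 with chi_k(m) = zeta_5^(k*m), zeta_5 = exp(2*pi*i/5)):
  irrep \ class  {0} (size 1)  {1} (size 1)    {2} (size 1)    {3} (size 1)    {4} (size 1)  
  chi_0          1             1               1               1               1             
  chi_1          1             exp(2*I*pi/5)   exp(4*I*pi/5)   exp(-4*I*pi/5)  exp(-2*I*pi/5)
  chi_2          1             exp(4*I*pi/5)   exp(-2*I*pi/5)  exp(2*I*pi/5)   exp(-4*I*pi/5)
  chi_3          1             exp(-4*I*pi/5)  exp(2*I*pi/5)   exp(-2*I*pi/5)  exp(4*I*pi/5) 
  chi_4          1             exp(-2*I*pi/5)  exp(-4*I*pi/5)  exp(4*I*pi/5)   exp(2*I*pi/5) 

Spot check: chi_3(2) = zeta_5^(3*2) = zeta_5^6 = exp(2*I*pi/5).

Solution. Z/5Z is abelian, so all 5 irreducible complex representations are 1-dimensional. They are given by chi_k(m) = zeta_5^(k*m) for k = 0,...,4. Row orthogonality: sum_m chi_k(m) conj(chi_l(m)) = 5 * [k = l].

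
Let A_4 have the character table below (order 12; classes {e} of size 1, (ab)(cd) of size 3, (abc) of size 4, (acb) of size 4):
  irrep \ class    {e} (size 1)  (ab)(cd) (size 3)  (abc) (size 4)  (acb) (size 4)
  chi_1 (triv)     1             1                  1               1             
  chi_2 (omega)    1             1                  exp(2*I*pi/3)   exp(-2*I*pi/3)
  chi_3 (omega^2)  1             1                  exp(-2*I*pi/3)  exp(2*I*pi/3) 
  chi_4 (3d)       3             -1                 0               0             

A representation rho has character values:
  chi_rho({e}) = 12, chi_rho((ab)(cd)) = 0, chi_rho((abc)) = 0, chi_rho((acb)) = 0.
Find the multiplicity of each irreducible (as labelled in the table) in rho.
Multiplicities: chi_1: 1, chi_2: 1, chi_3: 1, chi_4: 3.

Justification: Use <chi_rho, chi> = (1/|G|) sum_C |C| * chi_rho(C) * conj(chi(C)) with |G| = 12 for each irreducible chi in the table:
  <chi_rho, chi_1> = (1/12)[1*(12)*conj(1) + 3*(0)*conj(1) + 4*(0)*conj(1) + 4*(0)*conj(1)]
      = (1/12)[(12) + (0) + (0) + (0)] = 12/12 = 1
  <chi_rho, chi_2> = (1/12)[1*(12)*conj(1) + 3*(0)*conj(1) + 4*(0)*conj(exp(2*I*pi/3)) + 4*(0)*conj(exp(-2*I*pi/3))]
      = (1/12)[(12) + (0) + (0) + (0)] = 12/12 = 1
  <chi_rho, chi_3> = (1/12)[1*(12)*conj(1) + 3*(0)*conj(1) + 4*(0)*conj(exp(-2*I*pi/3)) + 4*(0)*conj(exp(2*I*pi/3))]
      = (1/12)[(12) + (0) + (0) + (0)] = 12/12 = 1
  <chi_rho, chi_4> = (1/12)[1*(12)*conj(3) + 3*(0)*conj(-1) + 4*(0)*conj(0) + 4*(0)*conj(0)]
      = (1/12)[(36) + (0) + (0) + (0)] = 36/12 = 3
(Exp terms are combined using exp(i*s)*conj(exp(i*t)) = exp(i*(s-t)), and sums of them are collapsed using the identity that for every m > 1 the m distinct m-th roots of unity sum to 0, e.g. 1 + exp(2*I*pi/3) + exp(-2*I*pi/3) = 0.)
Dimension check: dim(rho) = sum (mult * dim) = 1*1 + 1*1 + 1*1 + 3*3 = 12 = chi_rho(e) = 12.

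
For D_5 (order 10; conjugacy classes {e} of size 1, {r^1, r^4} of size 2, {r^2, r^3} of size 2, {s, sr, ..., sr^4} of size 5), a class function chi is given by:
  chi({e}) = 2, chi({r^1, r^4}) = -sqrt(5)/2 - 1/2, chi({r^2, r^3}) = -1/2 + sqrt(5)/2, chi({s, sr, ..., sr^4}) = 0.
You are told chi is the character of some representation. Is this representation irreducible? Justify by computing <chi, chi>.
Irreducible: <chi, chi> = 1.

Reasoning: <chi, chi> = (1/|G|) sum_C |C| * |chi(C)|^2 = (1/10)[1*|2|^2 + 2*|-sqrt(5)/2 - 1/2|^2 + 2*|-1/2 + sqrt(5)/2|^2 + 5*|0|^2]
  = (1/10)[(4) + (sqrt(5) + 3) + (3 - sqrt(5)) + (0)] = 10/10 = 1.
A character is irreducible iff <chi, chi> = 1, so this representation is irreducible.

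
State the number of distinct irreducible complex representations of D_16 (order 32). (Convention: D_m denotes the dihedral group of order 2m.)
11

Solution. The number of irreducible complex representations of a finite group equals its number of conjugacy classes. D_16 has 11 conjugacy classes (n/2 + 3 for n even), so D_16 (order 32) has exactly 11 irreducible complex representations.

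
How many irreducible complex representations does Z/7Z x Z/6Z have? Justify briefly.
42

Why: The number of irreducible complex representations of a finite group equals its number of conjugacy classes. Z/7Z x Z/6Z is abelian of order 42, so every element is its own conjugacy class: 42 classes, so Z/7Z x Z/6Z (order 42) has exactly 42 irreducible complex representations.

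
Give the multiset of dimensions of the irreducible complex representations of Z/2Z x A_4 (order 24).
Dimensions: 1, 1, 1, 1, 1, 1, 3, 3

Explanation: There are 8 irreducibles (= number of conjugacy classes). Their dimensions d_i satisfy sum d_i^2 = |G| = 24: 1 + 1 + 1 + 1 + 1 + 1 + 9 + 9 = 24. (For the product with Z/2Z: each of the 2 1-dim characters of Z/2Z tensors with each irrep of A_4, giving 2 copies of each A_4-dimension.)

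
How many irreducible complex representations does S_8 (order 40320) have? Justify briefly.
22

Details: The number of irreducible complex representations of a finite group equals its number of conjugacy classes. Conjugacy classes in S_8 correspond to cycle types, i.e. partitions of 8; there are p(8) = 22 of them, so S_8 (order 40320) has exactly 22 irreducible complex representations.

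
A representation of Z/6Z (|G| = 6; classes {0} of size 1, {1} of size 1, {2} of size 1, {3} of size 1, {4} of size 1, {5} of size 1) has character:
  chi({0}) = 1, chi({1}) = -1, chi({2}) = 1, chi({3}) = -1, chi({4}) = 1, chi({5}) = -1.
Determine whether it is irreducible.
Irreducible: <chi, chi> = 1.

Justification: <chi, chi> = (1/|G|) sum_C |C| * |chi(C)|^2 = (1/6)[1*|1|^2 + 1*|-1|^2 + 1*|1|^2 + 1*|-1|^2 + 1*|1|^2 + 1*|-1|^2]
  = (1/6)[(1) + (1) + (1) + (1) + (1) + (1)] = 6/6 = 1.
(Exp terms are combined using exp(i*s)*conj(exp(i*t)) = exp(i*(s-t)), and sums of them are collapsed using the identity that for every m > 1 the m distinct m-th roots of unity sum to 0, e.g. 1 + exp(2*I*pi/3) + exp(-2*I*pi/3) = 0.)
A character is irreducible iff <chi, chi> = 1, so this representation is irreducible.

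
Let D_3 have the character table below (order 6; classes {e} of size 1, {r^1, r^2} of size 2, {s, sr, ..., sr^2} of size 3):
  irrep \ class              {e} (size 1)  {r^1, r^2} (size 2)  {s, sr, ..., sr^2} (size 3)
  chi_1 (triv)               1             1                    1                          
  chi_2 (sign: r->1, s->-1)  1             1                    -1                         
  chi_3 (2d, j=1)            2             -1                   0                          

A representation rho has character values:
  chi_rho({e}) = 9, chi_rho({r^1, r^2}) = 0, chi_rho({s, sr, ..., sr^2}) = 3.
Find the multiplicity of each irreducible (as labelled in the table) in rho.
Multiplicities: chi_1: 3, chi_2: 0, chi_3: 3.

Derivation: Use <chi_rho, chi> = (1/|G|) sum_C |C| * chi_rho(C) * conj(chi(C)) with |G| = 6 for each irreducible chi in the table:
  <chi_rho, chi_1> = (1/6)[1*(9)*conj(1) + 2*(0)*conj(1) + 3*(3)*conj(1)]
      = (1/6)[(9) + (0) + (9)] = 18/6 = 3
  <chi_rho, chi_2> = (1/6)[1*(9)*conj(1) + 2*(0)*conj(1) + 3*(3)*conj(-1)]
      = (1/6)[(9) + (0) + (-9)] = 0/6 = 0
  <chi_rho, chi_3> = (1/6)[1*(9)*conj(2) + 2*(0)*conj(-1) + 3*(3)*conj(0)]
      = (1/6)[(18) + (0) + (0)] = 18/6 = 3
Dimension check: dim(rho) = sum (mult * dim) = 3*1 + 0*1 + 3*2 = 9 = chi_rho(e) = 9.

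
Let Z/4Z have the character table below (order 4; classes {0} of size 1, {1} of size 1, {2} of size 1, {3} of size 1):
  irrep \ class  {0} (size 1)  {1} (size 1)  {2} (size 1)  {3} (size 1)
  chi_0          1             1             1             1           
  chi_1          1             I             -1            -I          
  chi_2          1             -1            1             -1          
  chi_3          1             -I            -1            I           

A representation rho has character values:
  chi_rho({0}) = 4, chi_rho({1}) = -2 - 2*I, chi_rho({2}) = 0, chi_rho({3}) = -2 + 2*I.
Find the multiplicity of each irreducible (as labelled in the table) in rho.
Multiplicities: chi_0: 0, chi_1: 0, chi_2: 2, chi_3: 2.

Derivation: Use <chi_rho, chi> = (1/|G|) sum_C |C| * chi_rho(C) * conj(chi(C)) with |G| = 4 for each irreducible chi in the table:
  <chi_rho, chi_0> = (1/4)[1*(4)*conj(1) + 1*(-2 - 2*I)*conj(1) + 1*(0)*conj(1) + 1*(-2 + 2*I)*conj(1)]
      = (1/4)[(4) + (-2 - 2*I) + (0) + (-2 + 2*I)] = 0/4 = 0
  <chi_rho, chi_1> = (1/4)[1*(4)*conj(1) + 1*(-2 - 2*I)*conj(I) + 1*(0)*conj(-1) + 1*(-2 + 2*I)*conj(-I)]
      = (1/4)[(4) + (-2 + 2*I) + (0) + (-2 - 2*I)] = 0/4 = 0
  <chi_rho, chi_2> = (1/4)[1*(4)*conj(1) + 1*(-2 - 2*I)*conj(-1) + 1*(0)*conj(1) + 1*(-2 + 2*I)*conj(-1)]
      = (1/4)[(4) + (2 + 2*I) + (0) + (2 - 2*I)] = 8/4 = 2
  <chi_rho, chi_3> = (1/4)[1*(4)*conj(1) + 1*(-2 - 2*I)*conj(-I) + 1*(0)*conj(-1) + 1*(-2 + 2*I)*conj(I)]
      = (1/4)[(4) + (2 - 2*I) + (0) + (2 + 2*I)] = 8/4 = 2
(Exp terms are combined using exp(i*s)*conj(exp(i*t)) = exp(i*(s-t)), and sums of them are collapsed using the identity that for every m > 1 the m distinct m-th roots of unity sum to 0, e.g. 1 + exp(2*I*pi/3) + exp(-2*I*pi/3) = 0.)
Dimension check: dim(rho) = sum (mult * dim) = 0*1 + 0*1 + 2*1 + 2*1 = 4 = chi_rho(e) = 4.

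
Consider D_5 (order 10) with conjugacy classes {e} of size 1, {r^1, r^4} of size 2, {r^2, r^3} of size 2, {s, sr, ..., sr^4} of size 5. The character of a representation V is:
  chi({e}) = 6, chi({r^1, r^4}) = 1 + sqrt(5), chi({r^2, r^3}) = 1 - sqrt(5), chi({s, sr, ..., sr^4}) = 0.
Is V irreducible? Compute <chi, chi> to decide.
Not irreducible (reducible): <chi, chi> = 6 > 1.

Solution. <chi, chi> = (1/|G|) sum_C |C| * |chi(C)|^2 = (1/10)[1*|6|^2 + 2*|1 + sqrt(5)|^2 + 2*|1 - sqrt(5)|^2 + 5*|0|^2]
  = (1/10)[(36) + (4*sqrt(5) + 12) + (12 - 4*sqrt(5)) + (0)] = 60/10 = 6.
A character is irreducible iff <chi, chi> = 1, so this representation is reducible.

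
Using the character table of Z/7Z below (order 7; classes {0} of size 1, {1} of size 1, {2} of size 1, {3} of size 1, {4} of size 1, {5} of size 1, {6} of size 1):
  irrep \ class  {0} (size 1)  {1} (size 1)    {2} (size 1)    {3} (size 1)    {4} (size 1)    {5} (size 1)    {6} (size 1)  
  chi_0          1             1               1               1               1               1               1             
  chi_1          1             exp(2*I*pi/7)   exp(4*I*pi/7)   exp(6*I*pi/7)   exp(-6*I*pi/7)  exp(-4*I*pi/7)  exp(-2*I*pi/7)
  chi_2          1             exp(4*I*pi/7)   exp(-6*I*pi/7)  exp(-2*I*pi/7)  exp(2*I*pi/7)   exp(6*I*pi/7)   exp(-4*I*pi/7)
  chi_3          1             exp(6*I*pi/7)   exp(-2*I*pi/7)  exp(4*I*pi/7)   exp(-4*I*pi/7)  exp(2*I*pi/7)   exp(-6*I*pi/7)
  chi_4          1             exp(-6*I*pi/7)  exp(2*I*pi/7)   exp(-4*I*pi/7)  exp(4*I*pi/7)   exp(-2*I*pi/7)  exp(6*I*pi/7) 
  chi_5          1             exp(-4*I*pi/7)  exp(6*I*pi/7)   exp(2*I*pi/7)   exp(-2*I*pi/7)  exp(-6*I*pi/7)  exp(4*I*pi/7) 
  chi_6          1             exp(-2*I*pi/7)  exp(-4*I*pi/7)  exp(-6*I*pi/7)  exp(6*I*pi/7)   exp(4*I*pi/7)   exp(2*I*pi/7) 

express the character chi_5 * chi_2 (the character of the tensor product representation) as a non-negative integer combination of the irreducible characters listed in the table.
chi_5 tensor chi_2 = chi_0 (all other irreducibles have multiplicity 0).

Reasoning: The character of a tensor product is the pointwise product (chi_5 * chi_2)(C) = chi_5(C) * chi_2(C):
  {0}: (1)*(1), {1}: (exp(-4*I*pi/7))*(exp(4*I*pi/7)), {2}: (exp(6*I*pi/7))*(exp(-6*I*pi/7)), {3}: (exp(2*I*pi/7))*(exp(-2*I*pi/7)), {4}: (exp(-2*I*pi/7))*(exp(2*I*pi/7)), {5}: (exp(-6*I*pi/7))*(exp(6*I*pi/7)), {6}: (exp(4*I*pi/7))*(exp(-4*I*pi/7))
so (chi_5 * chi_2) takes values
  {0} -> 1, {1} -> 1, {2} -> 1, {3} -> 1, {4} -> 1, {5} -> 1, {6} -> 1.
Now take the inner product of this character with each irreducible chi from the table, <chi_5*chi_2, chi> = (1/7) sum_C |C| (chi_5*chi_2)(C) conj(chi(C)):
  <chi_5*chi_2, chi_0> = (1/7)[1*(1)*conj(1) + 1*(1)*conj(1) + 1*(1)*conj(1) + 1*(1)*conj(1) + 1*(1)*conj(1) + 1*(1)*conj(1) + 1*(1)*conj(1)]
      = (1/7)[(1) + (1) + (1) + (1) + (1) + (1) + (1)] = 7/7 = 1
  <chi_5*chi_2, chi_1> = (1/7)[1*(1)*conj(1) + 1*(1)*conj(exp(2*I*pi/7)) + 1*(1)*conj(exp(4*I*pi/7)) + 1*(1)*conj(exp(6*I*pi/7)) + 1*(1)*conj(exp(-6*I*pi/7)) + 1*(1)*conj(exp(-4*I*pi/7)) + 1*(1)*conj(exp(-2*I*pi/7))]
      = (1/7)[(1) + (exp(-2*I*pi/7)) + (exp(-4*I*pi/7)) + (exp(-6*I*pi/7)) + (exp(6*I*pi/7)) + (exp(4*I*pi/7)) + (exp(2*I*pi/7))] = 0/7 = 0
  <chi_5*chi_2, chi_2> = (1/7)[1*(1)*conj(1) + 1*(1)*conj(exp(4*I*pi/7)) + 1*(1)*conj(exp(-6*I*pi/7)) + 1*(1)*conj(exp(-2*I*pi/7)) + 1*(1)*conj(exp(2*I*pi/7)) + 1*(1)*conj(exp(6*I*pi/7)) + 1*(1)*conj(exp(-4*I*pi/7))]
      = (1/7)[(1) + (exp(-4*I*pi/7)) + (exp(6*I*pi/7)) + (exp(2*I*pi/7)) + (exp(-2*I*pi/7)) + (exp(-6*I*pi/7)) + (exp(4*I*pi/7))] = 0/7 = 0
  <chi_5*chi_2, chi_3> = (1/7)[1*(1)*conj(1) + 1*(1)*conj(exp(6*I*pi/7)) + 1*(1)*conj(exp(-2*I*pi/7)) + 1*(1)*conj(exp(4*I*pi/7)) + 1*(1)*conj(exp(-4*I*pi/7)) + 1*(1)*conj(exp(2*I*pi/7)) + 1*(1)*conj(exp(-6*I*pi/7))]
      = (1/7)[(1) + (exp(-6*I*pi/7)) + (exp(2*I*pi/7)) + (exp(-4*I*pi/7)) + (exp(4*I*pi/7)) + (exp(-2*I*pi/7)) + (exp(6*I*pi/7))] = 0/7 = 0
  <chi_5*chi_2, chi_4> = (1/7)[1*(1)*conj(1) + 1*(1)*conj(exp(-6*I*pi/7)) + 1*(1)*conj(exp(2*I*pi/7)) + 1*(1)*conj(exp(-4*I*pi/7)) + 1*(1)*conj(exp(4*I*pi/7)) + 1*(1)*conj(exp(-2*I*pi/7)) + 1*(1)*conj(exp(6*I*pi/7))]
      = (1/7)[(1) + (exp(6*I*pi/7)) + (exp(-2*I*pi/7)) + (exp(4*I*pi/7)) + (exp(-4*I*pi/7)) + (exp(2*I*pi/7)) + (exp(-6*I*pi/7))] = 0/7 = 0
  <chi_5*chi_2, chi_5> = (1/7)[1*(1)*conj(1) + 1*(1)*conj(exp(-4*I*pi/7)) + 1*(1)*conj(exp(6*I*pi/7)) + 1*(1)*conj(exp(2*I*pi/7)) + 1*(1)*conj(exp(-2*I*pi/7)) + 1*(1)*conj(exp(-6*I*pi/7)) + 1*(1)*conj(exp(4*I*pi/7))]
      = (1/7)[(1) + (exp(4*I*pi/7)) + (exp(-6*I*pi/7)) + (exp(-2*I*pi/7)) + (exp(2*I*pi/7)) + (exp(6*I*pi/7)) + (exp(-4*I*pi/7))] = 0/7 = 0
  <chi_5*chi_2, chi_6> = (1/7)[1*(1)*conj(1) + 1*(1)*conj(exp(-2*I*pi/7)) + 1*(1)*conj(exp(-4*I*pi/7)) + 1*(1)*conj(exp(-6*I*pi/7)) + 1*(1)*conj(exp(6*I*pi/7)) + 1*(1)*conj(exp(4*I*pi/7)) + 1*(1)*conj(exp(2*I*pi/7))]
      = (1/7)[(1) + (exp(2*I*pi/7)) + (exp(4*I*pi/7)) + (exp(6*I*pi/7)) + (exp(-6*I*pi/7)) + (exp(-4*I*pi/7)) + (exp(-2*I*pi/7))] = 0/7 = 0
(Exp terms are combined using exp(i*s)*conj(exp(i*t)) = exp(i*(s-t)), and sums of them are collapsed using the identity that for every m > 1 the m distinct m-th roots of unity sum to 0, e.g. 1 + exp(2*I*pi/3) + exp(-2*I*pi/3) = 0.)
Hence the multiplicities are chi_0: 1. Dimension check: dim(chi_5)*dim(chi_2) = 1*1 = 1 and sum (mult * dim) = 1*1 = 1.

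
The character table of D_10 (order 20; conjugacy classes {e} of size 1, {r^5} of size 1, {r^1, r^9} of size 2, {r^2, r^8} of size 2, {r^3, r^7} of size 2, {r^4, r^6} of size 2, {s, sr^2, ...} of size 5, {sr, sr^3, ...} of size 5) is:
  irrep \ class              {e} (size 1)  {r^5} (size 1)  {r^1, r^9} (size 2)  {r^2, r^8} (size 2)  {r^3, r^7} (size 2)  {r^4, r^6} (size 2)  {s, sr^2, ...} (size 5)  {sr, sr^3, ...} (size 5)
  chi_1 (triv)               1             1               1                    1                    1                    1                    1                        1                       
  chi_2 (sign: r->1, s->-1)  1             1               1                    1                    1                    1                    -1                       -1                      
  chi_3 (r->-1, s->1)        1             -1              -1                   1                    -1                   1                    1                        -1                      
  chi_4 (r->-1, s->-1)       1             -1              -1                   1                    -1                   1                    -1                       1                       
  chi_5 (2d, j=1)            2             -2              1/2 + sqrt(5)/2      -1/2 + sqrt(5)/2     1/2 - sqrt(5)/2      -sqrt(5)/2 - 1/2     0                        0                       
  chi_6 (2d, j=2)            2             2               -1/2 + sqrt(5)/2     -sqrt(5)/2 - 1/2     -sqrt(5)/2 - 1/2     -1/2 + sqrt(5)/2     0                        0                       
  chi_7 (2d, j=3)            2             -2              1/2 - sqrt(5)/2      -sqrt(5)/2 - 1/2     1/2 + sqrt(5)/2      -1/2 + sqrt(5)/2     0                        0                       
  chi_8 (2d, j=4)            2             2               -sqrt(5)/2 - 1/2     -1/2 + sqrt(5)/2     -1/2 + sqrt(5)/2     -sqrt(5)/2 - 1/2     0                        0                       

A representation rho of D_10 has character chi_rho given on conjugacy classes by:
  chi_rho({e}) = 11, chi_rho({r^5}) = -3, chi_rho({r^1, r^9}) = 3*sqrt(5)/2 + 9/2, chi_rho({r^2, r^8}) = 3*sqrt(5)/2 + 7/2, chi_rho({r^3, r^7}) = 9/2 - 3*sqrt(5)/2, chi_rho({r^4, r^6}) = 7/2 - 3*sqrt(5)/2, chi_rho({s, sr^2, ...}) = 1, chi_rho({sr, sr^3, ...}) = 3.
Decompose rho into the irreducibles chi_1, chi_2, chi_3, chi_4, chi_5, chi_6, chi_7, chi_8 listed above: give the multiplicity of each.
Multiplicities: chi_1: 3, chi_2: 1, chi_3: 0, chi_4: 1, chi_5: 3, chi_6: 0, chi_7: 0, chi_8: 0.

Argument: Use <chi_rho, chi> = (1/|G|) sum_C |C| * chi_rho(C) * conj(chi(C)) with |G| = 20 for each irreducible chi in the table:
  <chi_rho, chi_1> = (1/20)[1*(11)*conj(1) + 1*(-3)*conj(1) + 2*(3*sqrt(5)/2 + 9/2)*conj(1) + 2*(3*sqrt(5)/2 + 7/2)*conj(1) + 2*(9/2 - 3*sqrt(5)/2)*conj(1) + 2*(7/2 - 3*sqrt(5)/2)*conj(1) + 5*(1)*conj(1) + 5*(3)*conj(1)]
      = (1/20)[(11) + (-3) + (3*sqrt(5) + 9) + (3*sqrt(5) + 7) + (9 - 3*sqrt(5)) + (7 - 3*sqrt(5)) + (5) + (15)] = 60/20 = 3
  <chi_rho, chi_2> = (1/20)[1*(11)*conj(1) + 1*(-3)*conj(1) + 2*(3*sqrt(5)/2 + 9/2)*conj(1) + 2*(3*sqrt(5)/2 + 7/2)*conj(1) + 2*(9/2 - 3*sqrt(5)/2)*conj(1) + 2*(7/2 - 3*sqrt(5)/2)*conj(1) + 5*(1)*conj(-1) + 5*(3)*conj(-1)]
      = (1/20)[(11) + (-3) + (3*sqrt(5) + 9) + (3*sqrt(5) + 7) + (9 - 3*sqrt(5)) + (7 - 3*sqrt(5)) + (-5) + (-15)] = 20/20 = 1
  <chi_rho, chi_3> = (1/20)[1*(11)*conj(1) + 1*(-3)*conj(-1) + 2*(3*sqrt(5)/2 + 9/2)*conj(-1) + 2*(3*sqrt(5)/2 + 7/2)*conj(1) + 2*(9/2 - 3*sqrt(5)/2)*conj(-1) + 2*(7/2 - 3*sqrt(5)/2)*conj(1) + 5*(1)*conj(1) + 5*(3)*conj(-1)]
      = (1/20)[(11) + (3) + (-9 - 3*sqrt(5)) + (3*sqrt(5) + 7) + (-9 + 3*sqrt(5)) + (7 - 3*sqrt(5)) + (5) + (-15)] = 0/20 = 0
  <chi_rho, chi_4> = (1/20)[1*(11)*conj(1) + 1*(-3)*conj(-1) + 2*(3*sqrt(5)/2 + 9/2)*conj(-1) + 2*(3*sqrt(5)/2 + 7/2)*conj(1) + 2*(9/2 - 3*sqrt(5)/2)*conj(-1) + 2*(7/2 - 3*sqrt(5)/2)*conj(1) + 5*(1)*conj(-1) + 5*(3)*conj(1)]
      = (1/20)[(11) + (3) + (-9 - 3*sqrt(5)) + (3*sqrt(5) + 7) + (-9 + 3*sqrt(5)) + (7 - 3*sqrt(5)) + (-5) + (15)] = 20/20 = 1
  <chi_rho, chi_5> = (1/20)[1*(11)*conj(2) + 1*(-3)*conj(-2) + 2*(3*sqrt(5)/2 + 9/2)*conj(1/2 + sqrt(5)/2) + 2*(3*sqrt(5)/2 + 7/2)*conj(-1/2 + sqrt(5)/2) + 2*(9/2 - 3*sqrt(5)/2)*conj(1/2 - sqrt(5)/2) + 2*(7/2 - 3*sqrt(5)/2)*conj(-sqrt(5)/2 - 1/2) + 5*(1)*conj(0) + 5*(3)*conj(0)]
      = (1/20)[(22) + (6) + (12 + 6*sqrt(5)) + (4 + 2*sqrt(5)) + (12 - 6*sqrt(5)) + (4 - 2*sqrt(5)) + (0) + (0)] = 60/20 = 3
  <chi_rho, chi_6> = (1/20)[1*(11)*conj(2) + 1*(-3)*conj(2) + 2*(3*sqrt(5)/2 + 9/2)*conj(-1/2 + sqrt(5)/2) + 2*(3*sqrt(5)/2 + 7/2)*conj(-sqrt(5)/2 - 1/2) + 2*(9/2 - 3*sqrt(5)/2)*conj(-sqrt(5)/2 - 1/2) + 2*(7/2 - 3*sqrt(5)/2)*conj(-1/2 + sqrt(5)/2) + 5*(1)*conj(0) + 5*(3)*conj(0)]
      = (1/20)[(22) + (-6) + (3 + 3*sqrt(5)) + (-5*sqrt(5) - 11) + (3 - 3*sqrt(5)) + (-11 + 5*sqrt(5)) + (0) + (0)] = 0/20 = 0
  <chi_rho, chi_7> = (1/20)[1*(11)*conj(2) + 1*(-3)*conj(-2) + 2*(3*sqrt(5)/2 + 9/2)*conj(1/2 - sqrt(5)/2) + 2*(3*sqrt(5)/2 + 7/2)*conj(-sqrt(5)/2 - 1/2) + 2*(9/2 - 3*sqrt(5)/2)*conj(1/2 + sqrt(5)/2) + 2*(7/2 - 3*sqrt(5)/2)*conj(-1/2 + sqrt(5)/2) + 5*(1)*conj(0) + 5*(3)*conj(0)]
      = (1/20)[(22) + (6) + (-3*sqrt(5) - 3) + (-5*sqrt(5) - 11) + (-3 + 3*sqrt(5)) + (-11 + 5*sqrt(5)) + (0) + (0)] = 0/20 = 0
  <chi_rho, chi_8> = (1/20)[1*(11)*conj(2) + 1*(-3)*conj(2) + 2*(3*sqrt(5)/2 + 9/2)*conj(-sqrt(5)/2 - 1/2) + 2*(3*sqrt(5)/2 + 7/2)*conj(-1/2 + sqrt(5)/2) + 2*(9/2 - 3*sqrt(5)/2)*conj(-1/2 + sqrt(5)/2) + 2*(7/2 - 3*sqrt(5)/2)*conj(-sqrt(5)/2 - 1/2) + 5*(1)*conj(0) + 5*(3)*conj(0)]
      = (1/20)[(22) + (-6) + (-6*sqrt(5) - 12) + (4 + 2*sqrt(5)) + (-12 + 6*sqrt(5)) + (4 - 2*sqrt(5)) + (0) + (0)] = 0/20 = 0
Dimension check: dim(rho) = sum (mult * dim) = 3*1 + 1*1 + 0*1 + 1*1 + 3*2 + 0*2 + 0*2 + 0*2 = 11 = chi_rho(e) = 11.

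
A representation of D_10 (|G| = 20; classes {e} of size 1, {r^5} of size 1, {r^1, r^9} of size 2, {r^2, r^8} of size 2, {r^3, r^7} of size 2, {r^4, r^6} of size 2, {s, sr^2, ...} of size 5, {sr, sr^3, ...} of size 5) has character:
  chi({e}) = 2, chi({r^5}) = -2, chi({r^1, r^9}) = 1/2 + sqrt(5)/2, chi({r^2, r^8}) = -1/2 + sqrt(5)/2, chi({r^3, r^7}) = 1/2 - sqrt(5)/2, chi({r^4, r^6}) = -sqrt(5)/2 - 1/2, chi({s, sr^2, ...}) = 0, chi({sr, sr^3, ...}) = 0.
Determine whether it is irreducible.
Irreducible: <chi, chi> = 1.

Argument: <chi, chi> = (1/|G|) sum_C |C| * |chi(C)|^2 = (1/20)[1*|2|^2 + 1*|-2|^2 + 2*|1/2 + sqrt(5)/2|^2 + 2*|-1/2 + sqrt(5)/2|^2 + 2*|1/2 - sqrt(5)/2|^2 + 2*|-sqrt(5)/2 - 1/2|^2 + 5*|0|^2 + 5*|0|^2]
  = (1/20)[(4) + (4) + (sqrt(5) + 3) + (3 - sqrt(5)) + (3 - sqrt(5)) + (sqrt(5) + 3) + (0) + (0)] = 20/20 = 1.
A character is irreducible iff <chi, chi> = 1, so this representation is irreducible.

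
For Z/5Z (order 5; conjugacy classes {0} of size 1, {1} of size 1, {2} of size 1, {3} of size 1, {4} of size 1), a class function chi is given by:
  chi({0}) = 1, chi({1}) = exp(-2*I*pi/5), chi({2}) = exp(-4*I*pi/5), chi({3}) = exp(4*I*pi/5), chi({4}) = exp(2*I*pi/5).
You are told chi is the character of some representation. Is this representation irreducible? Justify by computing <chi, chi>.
Irreducible: <chi, chi> = 1.

Reasoning: <chi, chi> = (1/|G|) sum_C |C| * |chi(C)|^2 = (1/5)[1*|1|^2 + 1*|exp(-2*I*pi/5)|^2 + 1*|exp(-4*I*pi/5)|^2 + 1*|exp(4*I*pi/5)|^2 + 1*|exp(2*I*pi/5)|^2]
  = (1/5)[(1) + (1) + (1) + (1) + (1)] = 5/5 = 1.
(Exp terms are combined using exp(i*s)*conj(exp(i*t)) = exp(i*(s-t)), and sums of them are collapsed using the identity that for every m > 1 the m distinct m-th roots of unity sum to 0, e.g. 1 + exp(2*I*pi/3) + exp(-2*I*pi/3) = 0.)
A character is irreducible iff <chi, chi> = 1, so this representation is irreducible.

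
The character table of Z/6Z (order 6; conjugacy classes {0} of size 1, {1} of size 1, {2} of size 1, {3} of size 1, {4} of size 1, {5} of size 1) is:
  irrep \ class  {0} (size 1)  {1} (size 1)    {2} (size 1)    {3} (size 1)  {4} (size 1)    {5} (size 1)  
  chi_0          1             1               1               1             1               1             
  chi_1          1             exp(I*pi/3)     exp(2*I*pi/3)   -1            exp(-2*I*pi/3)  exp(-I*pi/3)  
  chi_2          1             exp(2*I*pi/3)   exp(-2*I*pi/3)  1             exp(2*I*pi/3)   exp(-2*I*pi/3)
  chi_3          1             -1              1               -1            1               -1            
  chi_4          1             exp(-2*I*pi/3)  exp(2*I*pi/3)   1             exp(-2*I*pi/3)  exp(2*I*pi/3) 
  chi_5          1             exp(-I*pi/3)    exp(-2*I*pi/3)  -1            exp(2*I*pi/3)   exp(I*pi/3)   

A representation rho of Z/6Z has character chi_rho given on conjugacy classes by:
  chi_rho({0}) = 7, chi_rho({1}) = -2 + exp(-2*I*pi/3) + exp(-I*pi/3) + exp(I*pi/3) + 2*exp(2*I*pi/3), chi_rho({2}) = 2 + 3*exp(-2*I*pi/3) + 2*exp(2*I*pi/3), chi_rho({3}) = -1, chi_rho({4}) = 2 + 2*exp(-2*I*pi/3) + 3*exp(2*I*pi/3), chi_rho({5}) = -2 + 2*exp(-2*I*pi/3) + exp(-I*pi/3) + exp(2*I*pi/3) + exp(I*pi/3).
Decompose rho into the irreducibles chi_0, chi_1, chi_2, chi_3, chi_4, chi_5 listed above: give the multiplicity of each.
Multiplicities: chi_0: 0, chi_1: 1, chi_2: 2, chi_3: 2, chi_4: 1, chi_5: 1.

Use <chi_rho, chi> = (1/|G|) sum_C |C| * chi_rho(C) * conj(chi(C)) with |G| = 6 for each irreducible chi in the table:
  <chi_rho, chi_0> = (1/6)[1*(7)*conj(1) + 1*(-2 + exp(-2*I*pi/3) + exp(-I*pi/3) + exp(I*pi/3) + 2*exp(2*I*pi/3))*conj(1) + 1*(2 + 3*exp(-2*I*pi/3) + 2*exp(2*I*pi/3))*conj(1) + 1*(-1)*conj(1) + 1*(2 + 2*exp(-2*I*pi/3) + 3*exp(2*I*pi/3))*conj(1) + 1*(-2 + 2*exp(-2*I*pi/3) + exp(-I*pi/3) + exp(2*I*pi/3) + exp(I*pi/3))*conj(1)]
      = (1/6)[(7) + (-2 + exp(-2*I*pi/3) + exp(-I*pi/3) + exp(I*pi/3) + 2*exp(2*I*pi/3)) + (2 + 3*exp(-2*I*pi/3) + 2*exp(2*I*pi/3)) + (-1) + (2 + 2*exp(-2*I*pi/3) + 3*exp(2*I*pi/3)) + (-2 + 2*exp(-2*I*pi/3) + exp(-I*pi/3) + exp(2*I*pi/3) + exp(I*pi/3))] = 0/6 = 0
  <chi_rho, chi_1> = (1/6)[1*(7)*conj(1) + 1*(-2 + exp(-2*I*pi/3) + exp(-I*pi/3) + exp(I*pi/3) + 2*exp(2*I*pi/3))*conj(exp(I*pi/3)) + 1*(2 + 3*exp(-2*I*pi/3) + 2*exp(2*I*pi/3))*conj(exp(2*I*pi/3)) + 1*(-1)*conj(-1) + 1*(2 + 2*exp(-2*I*pi/3) + 3*exp(2*I*pi/3))*conj(exp(-2*I*pi/3)) + 1*(-2 + 2*exp(-2*I*pi/3) + exp(-I*pi/3) + exp(2*I*pi/3) + exp(I*pi/3))*conj(exp(-I*pi/3))]
      = (1/6)[(7) + (exp(-2*I*pi/3) - 2*exp(-I*pi/3) + 2*exp(I*pi/3)) + (2 + 2*exp(-2*I*pi/3) + 3*exp(2*I*pi/3)) + (1) + (2 + 3*exp(-2*I*pi/3) + 2*exp(2*I*pi/3)) + (-2*exp(I*pi/3) + 2*exp(-I*pi/3) + exp(2*I*pi/3))] = 6/6 = 1
  <chi_rho, chi_2> = (1/6)[1*(7)*conj(1) + 1*(-2 + exp(-2*I*pi/3) + exp(-I*pi/3) + exp(I*pi/3) + 2*exp(2*I*pi/3))*conj(exp(2*I*pi/3)) + 1*(2 + 3*exp(-2*I*pi/3) + 2*exp(2*I*pi/3))*conj(exp(-2*I*pi/3)) + 1*(-1)*conj(1) + 1*(2 + 2*exp(-2*I*pi/3) + 3*exp(2*I*pi/3))*conj(exp(2*I*pi/3)) + 1*(-2 + 2*exp(-2*I*pi/3) + exp(-I*pi/3) + exp(2*I*pi/3) + exp(I*pi/3))*conj(exp(-2*I*pi/3))]
      = (1/6)[(7) + (1 + exp(-I*pi/3) + exp(2*I*pi/3) - 2*exp(-2*I*pi/3)) + (1) + (-1) + (1) + (1 - 2*exp(2*I*pi/3) + exp(-2*I*pi/3) + exp(I*pi/3))] = 12/6 = 2
  <chi_rho, chi_3> = (1/6)[1*(7)*conj(1) + 1*(-2 + exp(-2*I*pi/3) + exp(-I*pi/3) + exp(I*pi/3) + 2*exp(2*I*pi/3))*conj(-1) + 1*(2 + 3*exp(-2*I*pi/3) + 2*exp(2*I*pi/3))*conj(1) + 1*(-1)*conj(-1) + 1*(2 + 2*exp(-2*I*pi/3) + 3*exp(2*I*pi/3))*conj(1) + 1*(-2 + 2*exp(-2*I*pi/3) + exp(-I*pi/3) + exp(2*I*pi/3) + exp(I*pi/3))*conj(-1)]
      = (1/6)[(7) + (2 - 2*exp(2*I*pi/3) - exp(I*pi/3) - exp(-I*pi/3) - exp(-2*I*pi/3)) + (2 + 3*exp(-2*I*pi/3) + 2*exp(2*I*pi/3)) + (1) + (2 + 2*exp(-2*I*pi/3) + 3*exp(2*I*pi/3)) + (2 - exp(I*pi/3) - exp(2*I*pi/3) - exp(-I*pi/3) - 2*exp(-2*I*pi/3))] = 12/6 = 2
  <chi_rho, chi_4> = (1/6)[1*(7)*conj(1) + 1*(-2 + exp(-2*I*pi/3) + exp(-I*pi/3) + exp(I*pi/3) + 2*exp(2*I*pi/3))*conj(exp(-2*I*pi/3)) + 1*(2 + 3*exp(-2*I*pi/3) + 2*exp(2*I*pi/3))*conj(exp(2*I*pi/3)) + 1*(-1)*conj(1) + 1*(2 + 2*exp(-2*I*pi/3) + 3*exp(2*I*pi/3))*conj(exp(-2*I*pi/3)) + 1*(-2 + 2*exp(-2*I*pi/3) + exp(-I*pi/3) + exp(2*I*pi/3) + exp(I*pi/3))*conj(exp(2*I*pi/3))]
      = (1/6)[(7) + (2*exp(-2*I*pi/3) - 2*exp(2*I*pi/3) + exp(I*pi/3)) + (2 + 2*exp(-2*I*pi/3) + 3*exp(2*I*pi/3)) + (-1) + (2 + 3*exp(-2*I*pi/3) + 2*exp(2*I*pi/3)) + (exp(-I*pi/3) + 2*exp(2*I*pi/3) - 2*exp(-2*I*pi/3))] = 6/6 = 1
  <chi_rho, chi_5> = (1/6)[1*(7)*conj(1) + 1*(-2 + exp(-2*I*pi/3) + exp(-I*pi/3) + exp(I*pi/3) + 2*exp(2*I*pi/3))*conj(exp(-I*pi/3)) + 1*(2 + 3*exp(-2*I*pi/3) + 2*exp(2*I*pi/3))*conj(exp(-2*I*pi/3)) + 1*(-1)*conj(-1) + 1*(2 + 2*exp(-2*I*pi/3) + 3*exp(2*I*pi/3))*conj(exp(2*I*pi/3)) + 1*(-2 + 2*exp(-2*I*pi/3) + exp(-I*pi/3) + exp(2*I*pi/3) + exp(I*pi/3))*conj(exp(I*pi/3))]
      = (1/6)[(7) + (-1 - 2*exp(I*pi/3) + exp(-I*pi/3) + exp(2*I*pi/3)) + (1) + (1) + (1) + (-1 + exp(-2*I*pi/3) + exp(I*pi/3) - 2*exp(-I*pi/3))] = 6/6 = 1
(Exp terms are combined using exp(i*s)*conj(exp(i*t)) = exp(i*(s-t)), and sums of them are collapsed using the identity that for every m > 1 the m distinct m-th roots of unity sum to 0, e.g. 1 + exp(2*I*pi/3) + exp(-2*I*pi/3) = 0.)
Dimension check: dim(rho) = sum (mult * dim) = 0*1 + 1*1 + 2*1 + 2*1 + 1*1 + 1*1 = 7 = chi_rho(e) = 7.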